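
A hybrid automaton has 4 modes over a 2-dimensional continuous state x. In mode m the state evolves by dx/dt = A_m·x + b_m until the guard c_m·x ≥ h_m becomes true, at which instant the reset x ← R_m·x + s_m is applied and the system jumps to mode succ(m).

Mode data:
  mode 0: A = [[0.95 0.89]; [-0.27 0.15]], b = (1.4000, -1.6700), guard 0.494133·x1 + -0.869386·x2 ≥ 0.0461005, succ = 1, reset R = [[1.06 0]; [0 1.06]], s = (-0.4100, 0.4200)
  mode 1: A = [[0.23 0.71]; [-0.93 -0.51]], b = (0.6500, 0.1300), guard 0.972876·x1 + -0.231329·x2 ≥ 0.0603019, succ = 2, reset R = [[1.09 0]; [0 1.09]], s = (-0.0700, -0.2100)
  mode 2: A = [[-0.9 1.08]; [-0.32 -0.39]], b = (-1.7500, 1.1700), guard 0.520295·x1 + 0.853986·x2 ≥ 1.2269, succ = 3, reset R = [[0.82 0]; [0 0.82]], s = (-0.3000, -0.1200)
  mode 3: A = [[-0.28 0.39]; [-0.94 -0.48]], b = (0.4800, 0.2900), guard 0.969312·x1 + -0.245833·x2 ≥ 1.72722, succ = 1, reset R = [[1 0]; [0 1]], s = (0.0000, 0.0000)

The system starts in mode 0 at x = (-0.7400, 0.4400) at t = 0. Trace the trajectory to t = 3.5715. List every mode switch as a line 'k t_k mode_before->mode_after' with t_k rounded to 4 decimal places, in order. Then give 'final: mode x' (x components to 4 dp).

Mode 0: guard c·x = 0.0461 hit at Δt = 0.4365 (t = 0.4365), x⁻ = (-0.2955, -0.2210) → reset → x⁺ = (-0.7232, 0.1858), jump to mode 1
Mode 1: guard c·x = 0.0603 hit at Δt = 1.0394 (t = 1.4759), x⁻ = (0.1617, 0.4193) → reset → x⁺ = (0.1062, 0.2470), jump to mode 2
Mode 2: guard c·x = 1.2269 hit at Δt = 1.5807 (t = 3.0566), x⁻ = (-0.3779, 1.6669) → reset → x⁺ = (-0.6099, 1.2469), jump to mode 3
Mode 3: flow for 0.5149 to horizon, guard not reached → x = (-0.0610, 1.2423)

1 0.4365 0->1
2 1.4759 1->2
3 3.0566 2->3
final: 3 -0.0610 1.2423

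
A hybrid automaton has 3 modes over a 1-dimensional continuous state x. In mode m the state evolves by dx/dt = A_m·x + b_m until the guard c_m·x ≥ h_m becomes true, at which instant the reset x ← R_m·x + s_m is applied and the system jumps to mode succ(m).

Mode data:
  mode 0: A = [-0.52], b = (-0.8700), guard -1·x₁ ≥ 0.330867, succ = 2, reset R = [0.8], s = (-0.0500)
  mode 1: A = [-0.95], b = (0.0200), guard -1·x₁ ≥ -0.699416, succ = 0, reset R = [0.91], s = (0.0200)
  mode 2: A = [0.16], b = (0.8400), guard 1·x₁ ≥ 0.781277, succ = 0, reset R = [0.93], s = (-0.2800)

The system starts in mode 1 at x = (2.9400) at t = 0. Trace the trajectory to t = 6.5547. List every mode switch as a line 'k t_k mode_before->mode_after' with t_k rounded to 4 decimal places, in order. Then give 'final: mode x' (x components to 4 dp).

1 1.5361 1->0
2 2.5964 0->2
3 3.8498 2->0
4 4.7285 0->2
5 5.9819 2->0
final: 0 -0.0994

Mode 1: guard c·x = -0.6994 hit at Δt = 1.5361 (t = 1.5361), x⁻ = (0.6994) → reset → x⁺ = (0.6565), jump to mode 0
Mode 0: guard c·x = 0.3309 hit at Δt = 1.0603 (t = 2.5964), x⁻ = (-0.3309) → reset → x⁺ = (-0.3147), jump to mode 2
Mode 2: guard c·x = 0.7813 hit at Δt = 1.2534 (t = 3.8498), x⁻ = (0.7813) → reset → x⁺ = (0.4466), jump to mode 0
Mode 0: guard c·x = 0.3309 hit at Δt = 0.8787 (t = 4.7285), x⁻ = (-0.3309) → reset → x⁺ = (-0.3147), jump to mode 2
Mode 2: guard c·x = 0.7813 hit at Δt = 1.2534 (t = 5.9819), x⁻ = (0.7813) → reset → x⁺ = (0.4466), jump to mode 0
Mode 0: flow for 0.5728 to horizon, guard not reached → x = (-0.0994)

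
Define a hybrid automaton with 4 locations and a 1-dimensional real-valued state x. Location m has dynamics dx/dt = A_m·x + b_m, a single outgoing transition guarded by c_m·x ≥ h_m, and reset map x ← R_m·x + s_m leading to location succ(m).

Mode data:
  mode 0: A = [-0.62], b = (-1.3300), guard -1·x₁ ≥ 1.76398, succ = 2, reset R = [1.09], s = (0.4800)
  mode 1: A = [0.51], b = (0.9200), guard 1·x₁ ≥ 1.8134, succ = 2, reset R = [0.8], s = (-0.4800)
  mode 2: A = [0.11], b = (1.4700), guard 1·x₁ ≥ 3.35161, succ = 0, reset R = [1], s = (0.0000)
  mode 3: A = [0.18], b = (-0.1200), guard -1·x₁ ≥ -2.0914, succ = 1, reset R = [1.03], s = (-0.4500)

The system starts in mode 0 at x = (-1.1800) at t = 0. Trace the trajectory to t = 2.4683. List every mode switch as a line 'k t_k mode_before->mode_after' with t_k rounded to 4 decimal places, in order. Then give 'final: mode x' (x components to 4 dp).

1 1.4984 0->2
final: 2 -0.1006

Mode 0: guard c·x = 1.7640 hit at Δt = 1.4984 (t = 1.4984), x⁻ = (-1.7640) → reset → x⁺ = (-1.4427), jump to mode 2
Mode 2: flow for 0.9699 to horizon, guard not reached → x = (-0.1006)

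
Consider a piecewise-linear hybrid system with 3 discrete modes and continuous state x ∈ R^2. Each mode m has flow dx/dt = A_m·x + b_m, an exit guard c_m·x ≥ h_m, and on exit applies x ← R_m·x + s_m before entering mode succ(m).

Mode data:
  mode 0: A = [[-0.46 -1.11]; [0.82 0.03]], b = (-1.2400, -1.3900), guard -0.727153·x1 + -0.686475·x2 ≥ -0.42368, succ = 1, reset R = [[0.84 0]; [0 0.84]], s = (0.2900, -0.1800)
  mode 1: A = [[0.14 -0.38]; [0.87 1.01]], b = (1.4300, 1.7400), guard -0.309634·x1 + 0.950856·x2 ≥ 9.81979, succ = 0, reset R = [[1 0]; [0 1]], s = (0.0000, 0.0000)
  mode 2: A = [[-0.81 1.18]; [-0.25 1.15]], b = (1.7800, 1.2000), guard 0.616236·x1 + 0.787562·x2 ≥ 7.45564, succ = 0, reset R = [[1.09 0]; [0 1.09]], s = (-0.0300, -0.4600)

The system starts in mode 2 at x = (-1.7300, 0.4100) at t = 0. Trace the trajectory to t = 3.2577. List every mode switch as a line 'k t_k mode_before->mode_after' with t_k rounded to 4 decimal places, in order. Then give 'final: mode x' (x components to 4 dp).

1 1.4224 2->0
2 2.4852 0->1
final: 1 -3.8598 7.0979

Mode 2: guard c·x = 7.4556 hit at Δt = 1.4224 (t = 1.4224), x⁻ = (4.1906, 6.1877) → reset → x⁺ = (4.5378, 6.2846), jump to mode 0
Mode 0: guard c·x = -0.4237 hit at Δt = 1.0628 (t = 2.4852), x⁻ = (-3.9639, 4.8160) → reset → x⁺ = (-3.0397, 3.8654), jump to mode 1
Mode 1: flow for 0.7725 to horizon, guard not reached → x = (-3.8598, 7.0979)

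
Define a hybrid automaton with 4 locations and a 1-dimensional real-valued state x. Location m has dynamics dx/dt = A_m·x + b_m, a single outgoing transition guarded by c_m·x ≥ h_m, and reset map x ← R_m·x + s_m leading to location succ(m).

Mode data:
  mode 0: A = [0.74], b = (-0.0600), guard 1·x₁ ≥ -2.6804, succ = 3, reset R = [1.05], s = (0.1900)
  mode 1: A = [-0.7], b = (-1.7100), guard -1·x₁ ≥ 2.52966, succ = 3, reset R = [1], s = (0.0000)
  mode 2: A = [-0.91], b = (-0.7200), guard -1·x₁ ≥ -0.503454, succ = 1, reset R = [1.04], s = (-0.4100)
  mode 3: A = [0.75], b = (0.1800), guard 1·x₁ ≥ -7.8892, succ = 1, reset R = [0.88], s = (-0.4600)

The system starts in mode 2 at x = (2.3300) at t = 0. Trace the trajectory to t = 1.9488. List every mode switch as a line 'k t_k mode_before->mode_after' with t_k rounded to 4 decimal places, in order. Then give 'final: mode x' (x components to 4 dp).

1 0.9670 2->1
final: 1 -1.1571

Mode 2: guard c·x = -0.5035 hit at Δt = 0.9670 (t = 0.9670), x⁻ = (0.5035) → reset → x⁺ = (0.1136), jump to mode 1
Mode 1: flow for 0.9818 to horizon, guard not reached → x = (-1.1571)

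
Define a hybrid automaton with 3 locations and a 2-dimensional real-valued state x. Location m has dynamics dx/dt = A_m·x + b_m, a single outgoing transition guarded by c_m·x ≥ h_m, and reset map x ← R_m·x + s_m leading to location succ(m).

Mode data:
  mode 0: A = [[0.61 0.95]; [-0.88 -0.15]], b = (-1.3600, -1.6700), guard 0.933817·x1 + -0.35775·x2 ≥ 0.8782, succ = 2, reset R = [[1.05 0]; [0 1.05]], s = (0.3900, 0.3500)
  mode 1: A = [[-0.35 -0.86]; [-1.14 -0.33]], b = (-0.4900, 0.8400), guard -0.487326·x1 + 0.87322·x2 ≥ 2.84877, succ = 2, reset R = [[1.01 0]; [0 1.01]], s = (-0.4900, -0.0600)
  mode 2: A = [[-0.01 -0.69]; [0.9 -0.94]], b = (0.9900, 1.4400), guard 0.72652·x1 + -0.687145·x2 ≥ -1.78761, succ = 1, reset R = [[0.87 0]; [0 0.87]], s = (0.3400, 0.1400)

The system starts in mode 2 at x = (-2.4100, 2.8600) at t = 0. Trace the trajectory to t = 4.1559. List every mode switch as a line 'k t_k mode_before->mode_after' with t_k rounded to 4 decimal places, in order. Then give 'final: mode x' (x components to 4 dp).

1 1.2991 2->1
2 1.9681 1->2
3 3.0074 2->1
4 3.6786 1->2
final: 2 -2.6973 0.8739

Mode 2: guard c·x = -1.7876 hit at Δt = 1.2991 (t = 1.2991), x⁻ = (-2.2271, 0.2468) → reset → x⁺ = (-1.5976, 0.3547), jump to mode 1
Mode 1: guard c·x = 2.8488 hit at Δt = 0.6690 (t = 1.9681), x⁻ = (-2.1847, 2.0431) → reset → x⁺ = (-2.6966, 2.0036), jump to mode 2
Mode 2: guard c·x = -1.7876 hit at Δt = 1.0393 (t = 3.0074), x⁻ = (-2.2928, 0.1773) → reset → x⁺ = (-1.6547, 0.2943), jump to mode 1
Mode 1: guard c·x = 2.8488 hit at Δt = 0.6712 (t = 3.6786), x⁻ = (-2.2137, 2.0269) → reset → x⁺ = (-2.7259, 1.9872), jump to mode 2
Mode 2: flow for 0.4773 to horizon, guard not reached → x = (-2.6973, 0.8739)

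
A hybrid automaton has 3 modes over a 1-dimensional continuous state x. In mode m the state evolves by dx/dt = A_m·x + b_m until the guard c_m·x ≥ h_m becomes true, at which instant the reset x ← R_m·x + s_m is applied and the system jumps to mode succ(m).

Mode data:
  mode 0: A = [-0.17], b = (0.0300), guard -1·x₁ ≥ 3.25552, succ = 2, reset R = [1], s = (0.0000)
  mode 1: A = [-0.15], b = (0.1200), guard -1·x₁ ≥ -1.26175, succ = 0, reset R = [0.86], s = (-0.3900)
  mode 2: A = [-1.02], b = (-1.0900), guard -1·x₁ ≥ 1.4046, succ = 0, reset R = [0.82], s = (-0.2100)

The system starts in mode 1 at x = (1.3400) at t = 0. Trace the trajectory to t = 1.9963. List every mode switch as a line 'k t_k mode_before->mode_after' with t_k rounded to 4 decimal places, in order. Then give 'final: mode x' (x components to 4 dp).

1 1.0436 1->0
final: 0 0.6176

Mode 1: guard c·x = -1.2617 hit at Δt = 1.0436 (t = 1.0436), x⁻ = (1.2617) → reset → x⁺ = (0.6951), jump to mode 0
Mode 0: flow for 0.9527 to horizon, guard not reached → x = (0.6176)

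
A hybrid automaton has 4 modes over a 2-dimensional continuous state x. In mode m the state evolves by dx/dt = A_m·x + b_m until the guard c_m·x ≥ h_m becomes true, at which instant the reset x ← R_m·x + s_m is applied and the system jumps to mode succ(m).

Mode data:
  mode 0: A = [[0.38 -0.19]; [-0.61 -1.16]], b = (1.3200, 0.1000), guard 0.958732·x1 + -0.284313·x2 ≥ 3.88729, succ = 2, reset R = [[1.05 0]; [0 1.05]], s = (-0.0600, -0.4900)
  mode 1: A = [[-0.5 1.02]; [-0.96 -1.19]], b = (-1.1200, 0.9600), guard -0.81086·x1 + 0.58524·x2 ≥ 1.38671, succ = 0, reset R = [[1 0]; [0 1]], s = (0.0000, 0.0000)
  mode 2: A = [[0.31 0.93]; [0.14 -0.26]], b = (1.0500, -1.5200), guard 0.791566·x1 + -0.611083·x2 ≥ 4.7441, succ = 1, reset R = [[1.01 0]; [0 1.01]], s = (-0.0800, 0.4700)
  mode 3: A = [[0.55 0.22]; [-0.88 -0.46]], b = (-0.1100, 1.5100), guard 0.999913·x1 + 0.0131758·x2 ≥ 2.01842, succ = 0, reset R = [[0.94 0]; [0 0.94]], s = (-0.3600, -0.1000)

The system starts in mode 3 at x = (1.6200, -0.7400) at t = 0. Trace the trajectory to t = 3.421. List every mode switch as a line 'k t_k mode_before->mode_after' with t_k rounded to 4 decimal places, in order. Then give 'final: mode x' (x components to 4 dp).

Mode 3: guard c·x = 2.0184 hit at Δt = 0.5488 (t = 0.5488), x⁻ = (2.0268, -0.6195) → reset → x⁺ = (1.5452, -0.6824), jump to mode 0
Mode 0: guard c·x = 3.8873 hit at Δt = 0.8871 (t = 1.4359), x⁻ = (3.7230, -1.1181) → reset → x⁺ = (3.8492, -1.6641), jump to mode 2
Mode 2: guard c·x = 4.7441 hit at Δt = 0.9305 (t = 2.3664), x⁻ = (4.3852, -2.0831) → reset → x⁺ = (4.3490, -1.6339), jump to mode 1
Mode 1: flow for 1.0546 to horizon, guard not reached → x = (0.4212, -0.8917)

1 0.5488 3->0
2 1.4359 0->2
3 2.3664 2->1
final: 1 0.4212 -0.8917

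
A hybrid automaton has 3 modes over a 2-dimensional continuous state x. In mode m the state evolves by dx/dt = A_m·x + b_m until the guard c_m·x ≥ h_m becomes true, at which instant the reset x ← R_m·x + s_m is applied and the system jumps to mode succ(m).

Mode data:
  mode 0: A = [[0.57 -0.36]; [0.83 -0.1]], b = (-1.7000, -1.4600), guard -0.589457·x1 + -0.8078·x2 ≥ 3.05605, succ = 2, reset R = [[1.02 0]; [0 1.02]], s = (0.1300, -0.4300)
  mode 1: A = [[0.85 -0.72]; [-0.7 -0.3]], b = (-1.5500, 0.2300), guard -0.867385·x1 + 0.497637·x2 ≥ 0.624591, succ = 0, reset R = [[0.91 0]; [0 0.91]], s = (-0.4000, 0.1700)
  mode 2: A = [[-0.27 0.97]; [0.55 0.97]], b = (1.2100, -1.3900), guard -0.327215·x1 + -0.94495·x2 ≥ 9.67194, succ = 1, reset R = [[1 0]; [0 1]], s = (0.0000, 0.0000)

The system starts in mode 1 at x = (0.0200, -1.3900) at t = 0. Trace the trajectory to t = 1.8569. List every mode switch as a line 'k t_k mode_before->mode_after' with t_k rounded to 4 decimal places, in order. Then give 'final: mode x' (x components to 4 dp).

1 0.9464 1->0
2 1.4500 0->2
final: 2 -3.1263 -4.9374

Mode 1: guard c·x = 0.6246 hit at Δt = 0.9464 (t = 0.9464), x⁻ = (-1.0680, -0.6065) → reset → x⁺ = (-1.3719, -0.3819), jump to mode 0
Mode 0: guard c·x = 3.0560 hit at Δt = 0.5036 (t = 1.4500), x⁻ = (-2.5965, -1.8885) → reset → x⁺ = (-2.5185, -2.3562), jump to mode 2
Mode 2: flow for 0.4069 to horizon, guard not reached → x = (-3.1263, -4.9374)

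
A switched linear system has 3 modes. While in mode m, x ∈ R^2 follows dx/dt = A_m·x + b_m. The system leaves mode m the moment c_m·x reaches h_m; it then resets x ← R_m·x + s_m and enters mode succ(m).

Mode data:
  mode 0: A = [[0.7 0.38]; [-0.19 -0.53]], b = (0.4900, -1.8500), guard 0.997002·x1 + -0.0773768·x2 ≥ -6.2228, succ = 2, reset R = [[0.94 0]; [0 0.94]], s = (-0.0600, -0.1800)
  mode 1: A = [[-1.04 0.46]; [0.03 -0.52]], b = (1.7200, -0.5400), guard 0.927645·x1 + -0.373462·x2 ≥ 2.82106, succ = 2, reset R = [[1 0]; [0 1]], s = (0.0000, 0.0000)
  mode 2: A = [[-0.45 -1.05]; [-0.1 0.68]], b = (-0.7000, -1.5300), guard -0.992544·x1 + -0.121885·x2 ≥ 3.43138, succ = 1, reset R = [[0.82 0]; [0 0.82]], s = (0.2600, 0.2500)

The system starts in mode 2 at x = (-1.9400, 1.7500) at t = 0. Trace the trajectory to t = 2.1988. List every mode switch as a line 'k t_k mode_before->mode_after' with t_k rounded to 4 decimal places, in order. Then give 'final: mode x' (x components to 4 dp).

1 1.5131 2->1
final: 1 -0.2544 0.7507

Mode 2: guard c·x = 3.4314 hit at Δt = 1.5131 (t = 1.5131), x⁻ = (-3.6516, 1.5831) → reset → x⁺ = (-2.7343, 1.5482), jump to mode 1
Mode 1: flow for 0.6857 to horizon, guard not reached → x = (-0.2544, 0.7507)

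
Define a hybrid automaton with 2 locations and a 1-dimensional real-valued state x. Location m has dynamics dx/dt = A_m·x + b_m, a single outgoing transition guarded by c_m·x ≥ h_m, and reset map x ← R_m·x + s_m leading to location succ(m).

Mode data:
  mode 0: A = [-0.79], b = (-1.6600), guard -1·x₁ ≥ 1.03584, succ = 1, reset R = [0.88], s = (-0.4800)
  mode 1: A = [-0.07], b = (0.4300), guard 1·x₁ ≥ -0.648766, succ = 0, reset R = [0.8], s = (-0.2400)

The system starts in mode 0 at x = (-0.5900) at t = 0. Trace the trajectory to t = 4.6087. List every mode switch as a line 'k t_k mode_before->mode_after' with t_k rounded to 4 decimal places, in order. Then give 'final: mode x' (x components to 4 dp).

1 0.4425 0->1
2 1.9252 1->0
3 2.2176 0->1
4 3.7003 1->0
5 3.9926 0->1
final: 1 -1.0735

Mode 0: guard c·x = 1.0358 hit at Δt = 0.4425 (t = 0.4425), x⁻ = (-1.0358) → reset → x⁺ = (-1.3915), jump to mode 1
Mode 1: guard c·x = -0.6488 hit at Δt = 1.4827 (t = 1.9252), x⁻ = (-0.6488) → reset → x⁺ = (-0.7590), jump to mode 0
Mode 0: guard c·x = 1.0358 hit at Δt = 0.2924 (t = 2.2176), x⁻ = (-1.0358) → reset → x⁺ = (-1.3915), jump to mode 1
Mode 1: guard c·x = -0.6488 hit at Δt = 1.4827 (t = 3.7003), x⁻ = (-0.6488) → reset → x⁺ = (-0.7590), jump to mode 0
Mode 0: guard c·x = 1.0358 hit at Δt = 0.2924 (t = 3.9926), x⁻ = (-1.0358) → reset → x⁺ = (-1.3915), jump to mode 1
Mode 1: flow for 0.6161 to horizon, guard not reached → x = (-1.0735)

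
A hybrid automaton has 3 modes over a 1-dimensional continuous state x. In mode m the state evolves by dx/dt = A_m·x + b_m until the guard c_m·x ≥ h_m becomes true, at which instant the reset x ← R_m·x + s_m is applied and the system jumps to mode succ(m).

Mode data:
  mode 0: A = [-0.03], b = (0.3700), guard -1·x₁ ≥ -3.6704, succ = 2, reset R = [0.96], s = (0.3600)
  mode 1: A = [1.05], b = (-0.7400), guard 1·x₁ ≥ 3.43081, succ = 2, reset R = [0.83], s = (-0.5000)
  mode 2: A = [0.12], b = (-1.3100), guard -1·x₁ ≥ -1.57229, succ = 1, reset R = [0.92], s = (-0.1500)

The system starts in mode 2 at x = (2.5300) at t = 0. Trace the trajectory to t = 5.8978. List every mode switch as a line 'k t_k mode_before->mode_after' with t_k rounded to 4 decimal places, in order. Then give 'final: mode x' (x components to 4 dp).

1 0.9011 2->1
2 2.3559 1->2
3 3.0777 2->1
4 4.5325 1->2
5 5.2542 2->1
final: 1 1.8678

Mode 2: guard c·x = -1.5723 hit at Δt = 0.9011 (t = 0.9011), x⁻ = (1.5723) → reset → x⁺ = (1.2965), jump to mode 1
Mode 1: guard c·x = 3.4308 hit at Δt = 1.4548 (t = 2.3559), x⁻ = (3.4308) → reset → x⁺ = (2.3476), jump to mode 2
Mode 2: guard c·x = -1.5723 hit at Δt = 0.7218 (t = 3.0777), x⁻ = (1.5723) → reset → x⁺ = (1.2965), jump to mode 1
Mode 1: guard c·x = 3.4308 hit at Δt = 1.4548 (t = 4.5325), x⁻ = (3.4308) → reset → x⁺ = (2.3476), jump to mode 2
Mode 2: guard c·x = -1.5723 hit at Δt = 0.7218 (t = 5.2542), x⁻ = (1.5723) → reset → x⁺ = (1.2965), jump to mode 1
Mode 1: flow for 0.6436 to horizon, guard not reached → x = (1.8678)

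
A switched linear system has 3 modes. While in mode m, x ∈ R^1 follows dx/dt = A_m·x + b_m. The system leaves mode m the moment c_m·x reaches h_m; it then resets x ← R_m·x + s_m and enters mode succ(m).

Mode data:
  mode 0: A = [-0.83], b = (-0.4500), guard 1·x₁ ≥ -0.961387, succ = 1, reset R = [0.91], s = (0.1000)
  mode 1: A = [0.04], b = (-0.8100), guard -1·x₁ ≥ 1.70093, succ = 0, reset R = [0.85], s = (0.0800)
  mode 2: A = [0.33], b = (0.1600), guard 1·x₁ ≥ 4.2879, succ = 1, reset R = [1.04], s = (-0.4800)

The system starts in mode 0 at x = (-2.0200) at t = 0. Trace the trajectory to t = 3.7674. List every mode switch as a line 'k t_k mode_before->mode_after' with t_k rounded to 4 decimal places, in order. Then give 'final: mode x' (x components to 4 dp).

1 1.5180 0->1
2 2.5956 1->0
3 3.4092 0->1
final: 1 -1.0782

Mode 0: guard c·x = -0.9614 hit at Δt = 1.5180 (t = 1.5180), x⁻ = (-0.9614) → reset → x⁺ = (-0.7749), jump to mode 1
Mode 1: guard c·x = 1.7009 hit at Δt = 1.0776 (t = 2.5956), x⁻ = (-1.7009) → reset → x⁺ = (-1.3658), jump to mode 0
Mode 0: guard c·x = -0.9614 hit at Δt = 0.8136 (t = 3.4092), x⁻ = (-0.9614) → reset → x⁺ = (-0.7749), jump to mode 1
Mode 1: flow for 0.3582 to horizon, guard not reached → x = (-1.0782)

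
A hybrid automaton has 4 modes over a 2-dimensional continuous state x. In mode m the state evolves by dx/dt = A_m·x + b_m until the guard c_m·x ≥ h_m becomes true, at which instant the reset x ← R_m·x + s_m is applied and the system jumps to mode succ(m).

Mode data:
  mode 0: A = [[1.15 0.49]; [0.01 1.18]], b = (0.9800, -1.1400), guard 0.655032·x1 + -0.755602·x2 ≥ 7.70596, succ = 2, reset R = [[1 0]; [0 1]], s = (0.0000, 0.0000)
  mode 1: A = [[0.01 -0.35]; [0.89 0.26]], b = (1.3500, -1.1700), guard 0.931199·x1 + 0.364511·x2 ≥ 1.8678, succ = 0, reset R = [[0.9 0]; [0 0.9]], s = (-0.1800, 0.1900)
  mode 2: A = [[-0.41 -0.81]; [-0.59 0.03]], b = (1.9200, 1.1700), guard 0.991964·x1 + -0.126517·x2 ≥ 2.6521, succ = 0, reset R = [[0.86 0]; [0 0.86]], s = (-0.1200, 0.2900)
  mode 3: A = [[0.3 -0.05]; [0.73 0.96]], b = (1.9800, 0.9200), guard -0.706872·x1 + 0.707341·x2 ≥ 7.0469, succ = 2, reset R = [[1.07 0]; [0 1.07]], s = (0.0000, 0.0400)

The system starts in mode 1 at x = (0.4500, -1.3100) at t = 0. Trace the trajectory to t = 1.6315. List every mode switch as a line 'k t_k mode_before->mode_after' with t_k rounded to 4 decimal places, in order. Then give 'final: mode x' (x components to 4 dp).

Mode 1: guard c·x = 1.8678 hit at Δt = 1.1244 (t = 1.1244), x⁻ = (2.6213, -1.5725) → reset → x⁺ = (2.1792, -1.2253), jump to mode 0
Mode 0: flow for 0.5071 to horizon, guard not reached → x = (3.9245, -3.0001)

1 1.1244 1->0
final: 0 3.9245 -3.0001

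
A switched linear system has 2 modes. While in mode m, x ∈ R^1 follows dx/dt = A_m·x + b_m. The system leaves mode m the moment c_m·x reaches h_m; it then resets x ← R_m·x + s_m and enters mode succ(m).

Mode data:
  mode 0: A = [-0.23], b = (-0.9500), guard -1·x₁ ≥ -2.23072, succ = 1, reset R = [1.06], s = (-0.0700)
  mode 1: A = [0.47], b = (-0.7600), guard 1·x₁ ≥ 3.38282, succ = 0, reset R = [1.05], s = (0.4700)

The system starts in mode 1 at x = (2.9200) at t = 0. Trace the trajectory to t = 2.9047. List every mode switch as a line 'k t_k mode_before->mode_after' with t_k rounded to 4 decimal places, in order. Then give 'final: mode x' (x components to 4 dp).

1 0.6467 1->0
2 1.7254 0->1
final: 1 2.7964

Mode 1: guard c·x = 3.3828 hit at Δt = 0.6467 (t = 0.6467), x⁻ = (3.3828) → reset → x⁺ = (4.0220), jump to mode 0
Mode 0: guard c·x = -2.2307 hit at Δt = 1.0787 (t = 1.7254), x⁻ = (2.2307) → reset → x⁺ = (2.2946), jump to mode 1
Mode 1: flow for 1.1793 to horizon, guard not reached → x = (2.7964)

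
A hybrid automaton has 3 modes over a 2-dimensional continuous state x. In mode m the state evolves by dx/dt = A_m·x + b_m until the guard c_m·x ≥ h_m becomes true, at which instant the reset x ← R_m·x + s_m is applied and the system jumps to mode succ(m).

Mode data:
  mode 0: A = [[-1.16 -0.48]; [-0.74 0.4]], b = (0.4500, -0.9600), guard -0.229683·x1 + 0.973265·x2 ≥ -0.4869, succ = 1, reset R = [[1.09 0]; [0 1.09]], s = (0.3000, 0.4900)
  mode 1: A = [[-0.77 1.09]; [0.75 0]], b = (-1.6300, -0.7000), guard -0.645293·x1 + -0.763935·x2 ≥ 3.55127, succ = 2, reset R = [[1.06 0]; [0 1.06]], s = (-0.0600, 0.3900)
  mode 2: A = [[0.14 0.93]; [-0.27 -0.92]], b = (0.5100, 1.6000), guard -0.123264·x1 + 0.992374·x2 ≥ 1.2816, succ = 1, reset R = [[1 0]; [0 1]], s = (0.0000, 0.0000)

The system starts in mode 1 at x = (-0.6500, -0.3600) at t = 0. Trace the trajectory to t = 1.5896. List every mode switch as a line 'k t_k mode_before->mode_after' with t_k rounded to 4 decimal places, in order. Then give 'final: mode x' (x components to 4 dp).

Mode 1: guard c·x = 3.5513 hit at Δt = 1.1020 (t = 1.1020), x⁻ = (-2.6270, -2.4297) → reset → x⁺ = (-2.8446, -2.1854), jump to mode 2
Mode 2: flow for 0.4876 to horizon, guard not reached → x = (-3.3781, -0.4280)

1 1.1020 1->2
final: 2 -3.3781 -0.4280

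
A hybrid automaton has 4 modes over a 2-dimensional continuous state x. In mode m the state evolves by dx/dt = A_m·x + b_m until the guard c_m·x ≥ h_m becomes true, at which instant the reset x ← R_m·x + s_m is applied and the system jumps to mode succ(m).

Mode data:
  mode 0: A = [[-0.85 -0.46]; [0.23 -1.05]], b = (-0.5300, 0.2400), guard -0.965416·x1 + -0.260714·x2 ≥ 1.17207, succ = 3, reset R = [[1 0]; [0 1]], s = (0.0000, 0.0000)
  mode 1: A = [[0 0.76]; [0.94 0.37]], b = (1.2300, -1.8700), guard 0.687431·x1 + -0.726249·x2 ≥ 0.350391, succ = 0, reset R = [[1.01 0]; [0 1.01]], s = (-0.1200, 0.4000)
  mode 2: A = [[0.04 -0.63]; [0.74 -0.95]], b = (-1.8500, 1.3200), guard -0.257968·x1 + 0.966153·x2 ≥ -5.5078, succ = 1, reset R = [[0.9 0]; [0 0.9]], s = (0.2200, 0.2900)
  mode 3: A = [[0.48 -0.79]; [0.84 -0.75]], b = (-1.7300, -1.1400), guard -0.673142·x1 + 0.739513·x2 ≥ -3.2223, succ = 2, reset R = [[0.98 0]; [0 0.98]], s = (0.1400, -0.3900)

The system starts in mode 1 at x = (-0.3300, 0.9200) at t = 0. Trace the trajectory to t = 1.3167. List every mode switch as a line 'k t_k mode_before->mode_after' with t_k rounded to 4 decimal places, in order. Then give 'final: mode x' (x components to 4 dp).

1 0.5605 1->0
final: 0 -0.1627 0.3331

Mode 1: guard c·x = 0.3504 hit at Δt = 0.5605 (t = 0.5605), x⁻ = (0.5543, 0.0422) → reset → x⁺ = (0.4398, 0.4426), jump to mode 0
Mode 0: flow for 0.7562 to horizon, guard not reached → x = (-0.1627, 0.3331)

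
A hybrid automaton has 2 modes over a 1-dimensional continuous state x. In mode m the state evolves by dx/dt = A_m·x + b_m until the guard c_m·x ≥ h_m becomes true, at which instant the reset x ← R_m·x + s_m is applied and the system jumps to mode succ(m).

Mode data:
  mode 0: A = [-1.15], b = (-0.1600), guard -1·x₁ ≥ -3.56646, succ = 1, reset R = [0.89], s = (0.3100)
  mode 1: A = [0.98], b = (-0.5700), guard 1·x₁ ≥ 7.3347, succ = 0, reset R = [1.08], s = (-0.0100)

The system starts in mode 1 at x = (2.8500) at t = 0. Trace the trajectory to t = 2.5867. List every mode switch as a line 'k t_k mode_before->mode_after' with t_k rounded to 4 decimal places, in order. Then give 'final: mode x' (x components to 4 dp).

Mode 1: guard c·x = 7.3347 hit at Δt = 1.1132 (t = 1.1132), x⁻ = (7.3347) → reset → x⁺ = (7.9115), jump to mode 0
Mode 0: guard c·x = -3.5665 hit at Δt = 0.6747 (t = 1.7879), x⁻ = (3.5665) → reset → x⁺ = (3.4841), jump to mode 1
Mode 1: flow for 0.7988 to horizon, guard not reached → x = (6.9313)

1 1.1132 1->0
2 1.7879 0->1
final: 1 6.9313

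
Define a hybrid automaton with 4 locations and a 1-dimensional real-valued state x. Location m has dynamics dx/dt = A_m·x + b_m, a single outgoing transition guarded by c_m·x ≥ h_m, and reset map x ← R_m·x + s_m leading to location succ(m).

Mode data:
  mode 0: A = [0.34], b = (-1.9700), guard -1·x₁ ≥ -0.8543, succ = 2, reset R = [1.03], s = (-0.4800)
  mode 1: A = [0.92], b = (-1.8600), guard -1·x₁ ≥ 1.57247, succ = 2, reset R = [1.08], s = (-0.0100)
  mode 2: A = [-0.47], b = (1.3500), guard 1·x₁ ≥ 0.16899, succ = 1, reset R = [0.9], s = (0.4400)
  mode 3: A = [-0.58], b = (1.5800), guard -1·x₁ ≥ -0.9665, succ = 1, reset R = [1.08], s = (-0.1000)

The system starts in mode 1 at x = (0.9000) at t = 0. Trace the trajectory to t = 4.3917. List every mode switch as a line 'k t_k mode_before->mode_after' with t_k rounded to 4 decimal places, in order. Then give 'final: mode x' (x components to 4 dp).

Mode 1: guard c·x = 1.5725 hit at Δt = 1.2657 (t = 1.2657), x⁻ = (-1.5725) → reset → x⁺ = (-1.7083), jump to mode 2
Mode 2: guard c·x = 0.1690 hit at Δt = 1.1220 (t = 2.3877), x⁻ = (0.1690) → reset → x⁺ = (0.5921), jump to mode 1
Mode 1: guard c·x = 1.5725 hit at Δt = 1.0021 (t = 3.3898), x⁻ = (-1.5725) → reset → x⁺ = (-1.7083), jump to mode 2
Mode 2: flow for 1.0019 to horizon, guard not reached → x = (0.0121)

1 1.2657 1->2
2 2.3877 2->1
3 3.3898 1->2
final: 2 0.0121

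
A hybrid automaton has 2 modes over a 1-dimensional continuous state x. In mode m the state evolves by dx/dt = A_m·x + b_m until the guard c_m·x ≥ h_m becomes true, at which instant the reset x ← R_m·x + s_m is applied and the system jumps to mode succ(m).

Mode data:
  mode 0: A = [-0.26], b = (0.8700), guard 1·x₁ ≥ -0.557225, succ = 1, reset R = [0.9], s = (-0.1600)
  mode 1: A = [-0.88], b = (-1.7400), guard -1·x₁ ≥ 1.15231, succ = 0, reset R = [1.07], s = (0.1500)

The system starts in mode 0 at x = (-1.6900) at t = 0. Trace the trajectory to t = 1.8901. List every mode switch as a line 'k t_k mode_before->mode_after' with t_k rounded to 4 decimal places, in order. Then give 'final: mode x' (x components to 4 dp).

1 0.9800 0->1
2 1.5105 1->0
final: 0 -0.6667

Mode 0: guard c·x = -0.5572 hit at Δt = 0.9800 (t = 0.9800), x⁻ = (-0.5572) → reset → x⁺ = (-0.6615), jump to mode 1
Mode 1: guard c·x = 1.1523 hit at Δt = 0.5305 (t = 1.5105), x⁻ = (-1.1523) → reset → x⁺ = (-1.0830), jump to mode 0
Mode 0: flow for 0.3796 to horizon, guard not reached → x = (-0.6667)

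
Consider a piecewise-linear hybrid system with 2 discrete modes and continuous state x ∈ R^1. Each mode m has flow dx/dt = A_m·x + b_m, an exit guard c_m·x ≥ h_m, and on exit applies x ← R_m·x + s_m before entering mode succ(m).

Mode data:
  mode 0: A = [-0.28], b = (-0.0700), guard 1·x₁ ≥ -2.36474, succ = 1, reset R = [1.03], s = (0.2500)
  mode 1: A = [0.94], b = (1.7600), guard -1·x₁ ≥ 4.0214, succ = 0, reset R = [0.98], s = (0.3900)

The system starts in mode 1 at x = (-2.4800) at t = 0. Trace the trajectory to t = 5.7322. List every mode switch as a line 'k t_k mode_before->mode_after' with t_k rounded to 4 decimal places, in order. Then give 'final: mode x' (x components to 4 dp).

1 1.3438 1->0
2 2.9341 0->1
3 4.9825 1->0
final: 0 -2.9259

Mode 1: guard c·x = 4.0214 hit at Δt = 1.3438 (t = 1.3438), x⁻ = (-4.0214) → reset → x⁺ = (-3.5510), jump to mode 0
Mode 0: guard c·x = -2.3647 hit at Δt = 1.5903 (t = 2.9341), x⁻ = (-2.3647) → reset → x⁺ = (-2.1857), jump to mode 1
Mode 1: guard c·x = 4.0214 hit at Δt = 2.0484 (t = 4.9825), x⁻ = (-4.0214) → reset → x⁺ = (-3.5510), jump to mode 0
Mode 0: flow for 0.7497 to horizon, guard not reached → x = (-2.9259)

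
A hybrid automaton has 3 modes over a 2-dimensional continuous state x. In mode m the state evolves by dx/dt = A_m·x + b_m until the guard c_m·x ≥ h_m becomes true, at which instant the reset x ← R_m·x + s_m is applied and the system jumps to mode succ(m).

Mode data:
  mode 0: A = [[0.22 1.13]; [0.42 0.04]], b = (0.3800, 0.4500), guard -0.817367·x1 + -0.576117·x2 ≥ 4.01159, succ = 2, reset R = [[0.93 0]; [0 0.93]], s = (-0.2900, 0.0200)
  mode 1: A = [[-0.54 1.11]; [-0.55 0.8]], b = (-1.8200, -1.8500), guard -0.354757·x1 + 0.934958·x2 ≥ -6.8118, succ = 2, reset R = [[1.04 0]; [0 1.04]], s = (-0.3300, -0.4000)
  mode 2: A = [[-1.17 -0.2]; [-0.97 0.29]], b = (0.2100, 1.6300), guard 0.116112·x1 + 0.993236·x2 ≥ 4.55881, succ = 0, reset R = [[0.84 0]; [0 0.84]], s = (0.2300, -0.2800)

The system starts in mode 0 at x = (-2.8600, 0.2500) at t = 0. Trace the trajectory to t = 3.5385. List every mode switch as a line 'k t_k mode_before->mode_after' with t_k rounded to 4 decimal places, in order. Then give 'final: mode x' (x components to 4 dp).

Mode 0: guard c·x = 4.0116 hit at Δt = 1.5584 (t = 1.5584), x⁻ = (-4.0724, -1.1854) → reset → x⁺ = (-4.0773, -1.0825), jump to mode 2
Mode 2: guard c·x = 4.5588 hit at Δt = 1.3915 (t = 2.9499), x⁻ = (-1.0242, 4.7096) → reset → x⁺ = (-0.6303, 3.6760), jump to mode 0
Mode 0: flow for 0.5886 to horizon, guard not reached → x = (2.2779, 4.2210)

1 1.5584 0->2
2 2.9499 2->0
final: 0 2.2779 4.2210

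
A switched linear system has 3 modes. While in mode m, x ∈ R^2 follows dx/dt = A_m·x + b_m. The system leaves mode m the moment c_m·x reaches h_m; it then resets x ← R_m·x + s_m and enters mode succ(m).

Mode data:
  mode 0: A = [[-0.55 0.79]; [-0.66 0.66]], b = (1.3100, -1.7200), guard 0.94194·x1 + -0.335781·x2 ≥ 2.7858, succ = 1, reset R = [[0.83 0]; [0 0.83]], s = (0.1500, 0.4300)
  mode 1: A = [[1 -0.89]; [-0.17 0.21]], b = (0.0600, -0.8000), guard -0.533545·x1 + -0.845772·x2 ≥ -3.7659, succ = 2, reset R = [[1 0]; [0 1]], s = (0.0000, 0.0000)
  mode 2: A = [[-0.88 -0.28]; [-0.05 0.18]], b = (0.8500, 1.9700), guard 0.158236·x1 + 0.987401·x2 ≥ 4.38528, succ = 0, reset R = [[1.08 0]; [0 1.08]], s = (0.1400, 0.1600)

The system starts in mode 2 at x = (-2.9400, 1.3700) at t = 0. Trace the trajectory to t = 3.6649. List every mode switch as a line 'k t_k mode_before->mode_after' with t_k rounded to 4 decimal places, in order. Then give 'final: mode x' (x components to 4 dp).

1 1.2516 2->0
2 2.5391 0->1
final: 1 3.9948 4.8782

Mode 2: guard c·x = 4.3853 hit at Δt = 1.2516 (t = 1.2516), x⁻ = (-1.0181, 4.6044) → reset → x⁺ = (-0.9595, 5.1327), jump to mode 0
Mode 0: guard c·x = 2.7858 hit at Δt = 1.2875 (t = 2.5391), x⁻ = (5.0774, 5.9468) → reset → x⁺ = (4.3642, 5.3658), jump to mode 1
Mode 1: flow for 1.1258 to horizon, guard not reached → x = (3.9948, 4.8782)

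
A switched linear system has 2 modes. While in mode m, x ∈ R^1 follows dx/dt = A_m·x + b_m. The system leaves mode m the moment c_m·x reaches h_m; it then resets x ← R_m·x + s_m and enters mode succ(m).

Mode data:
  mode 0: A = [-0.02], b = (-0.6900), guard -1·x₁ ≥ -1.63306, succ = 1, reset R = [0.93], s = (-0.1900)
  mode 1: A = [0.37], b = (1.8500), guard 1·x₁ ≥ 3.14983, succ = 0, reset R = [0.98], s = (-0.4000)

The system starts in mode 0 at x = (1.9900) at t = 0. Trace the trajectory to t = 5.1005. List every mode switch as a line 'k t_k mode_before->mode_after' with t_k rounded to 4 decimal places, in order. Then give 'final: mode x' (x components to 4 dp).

1 0.4915 0->1
2 1.1750 1->0
3 2.6123 0->1
4 3.2958 1->0
5 4.7332 0->1
final: 1 2.2501

Mode 0: guard c·x = -1.6331 hit at Δt = 0.4915 (t = 0.4915), x⁻ = (1.6331) → reset → x⁺ = (1.3287), jump to mode 1
Mode 1: guard c·x = 3.1498 hit at Δt = 0.6835 (t = 1.1750), x⁻ = (3.1498) → reset → x⁺ = (2.6868), jump to mode 0
Mode 0: guard c·x = -1.6331 hit at Δt = 1.4373 (t = 2.6123), x⁻ = (1.6331) → reset → x⁺ = (1.3287), jump to mode 1
Mode 1: guard c·x = 3.1498 hit at Δt = 0.6835 (t = 3.2958), x⁻ = (3.1498) → reset → x⁺ = (2.6868), jump to mode 0
Mode 0: guard c·x = -1.6331 hit at Δt = 1.4373 (t = 4.7332), x⁻ = (1.6331) → reset → x⁺ = (1.3287), jump to mode 1
Mode 1: flow for 0.3673 to horizon, guard not reached → x = (2.2501)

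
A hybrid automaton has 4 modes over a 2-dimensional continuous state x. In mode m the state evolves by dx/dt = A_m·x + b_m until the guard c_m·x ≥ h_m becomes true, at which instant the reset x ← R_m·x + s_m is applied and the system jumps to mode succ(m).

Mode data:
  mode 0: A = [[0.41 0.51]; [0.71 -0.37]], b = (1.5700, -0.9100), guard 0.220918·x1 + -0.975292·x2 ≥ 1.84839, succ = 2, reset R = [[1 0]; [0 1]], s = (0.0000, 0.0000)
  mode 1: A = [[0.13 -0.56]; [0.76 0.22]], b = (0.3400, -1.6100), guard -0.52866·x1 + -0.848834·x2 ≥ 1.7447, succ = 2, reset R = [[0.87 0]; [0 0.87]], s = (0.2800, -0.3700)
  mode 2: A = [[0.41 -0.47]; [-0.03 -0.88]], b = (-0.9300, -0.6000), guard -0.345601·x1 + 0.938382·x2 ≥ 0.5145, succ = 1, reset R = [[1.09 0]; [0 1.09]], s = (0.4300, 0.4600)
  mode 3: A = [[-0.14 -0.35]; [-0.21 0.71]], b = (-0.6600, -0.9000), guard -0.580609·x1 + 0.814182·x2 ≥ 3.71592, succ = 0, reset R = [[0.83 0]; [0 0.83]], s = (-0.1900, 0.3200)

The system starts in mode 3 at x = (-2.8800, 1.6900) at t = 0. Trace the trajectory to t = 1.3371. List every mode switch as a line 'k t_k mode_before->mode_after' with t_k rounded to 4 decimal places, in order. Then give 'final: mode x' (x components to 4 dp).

1 0.4647 3->0
final: 0 -2.0916 -0.3987

Mode 3: guard c·x = 3.7159 hit at Δt = 0.4647 (t = 0.4647), x⁻ = (-3.3003, 2.2105) → reset → x⁺ = (-2.9292, 2.1547), jump to mode 0
Mode 0: flow for 0.8724 to horizon, guard not reached → x = (-2.0916, -0.3987)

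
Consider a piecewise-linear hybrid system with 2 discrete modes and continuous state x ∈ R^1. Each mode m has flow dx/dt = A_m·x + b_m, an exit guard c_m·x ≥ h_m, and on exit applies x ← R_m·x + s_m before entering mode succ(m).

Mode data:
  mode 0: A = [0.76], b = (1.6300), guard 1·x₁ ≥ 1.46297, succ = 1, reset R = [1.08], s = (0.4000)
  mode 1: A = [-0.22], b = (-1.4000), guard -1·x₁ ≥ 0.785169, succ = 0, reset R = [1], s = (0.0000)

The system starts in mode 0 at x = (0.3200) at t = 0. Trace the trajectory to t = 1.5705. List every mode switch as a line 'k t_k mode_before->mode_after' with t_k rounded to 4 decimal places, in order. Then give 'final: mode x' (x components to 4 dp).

Mode 0: guard c·x = 1.4630 hit at Δt = 0.5013 (t = 0.5013), x⁻ = (1.4630) → reset → x⁺ = (1.9800), jump to mode 1
Mode 1: flow for 1.0692 to horizon, guard not reached → x = (0.2311)

1 0.5013 0->1
final: 1 0.2311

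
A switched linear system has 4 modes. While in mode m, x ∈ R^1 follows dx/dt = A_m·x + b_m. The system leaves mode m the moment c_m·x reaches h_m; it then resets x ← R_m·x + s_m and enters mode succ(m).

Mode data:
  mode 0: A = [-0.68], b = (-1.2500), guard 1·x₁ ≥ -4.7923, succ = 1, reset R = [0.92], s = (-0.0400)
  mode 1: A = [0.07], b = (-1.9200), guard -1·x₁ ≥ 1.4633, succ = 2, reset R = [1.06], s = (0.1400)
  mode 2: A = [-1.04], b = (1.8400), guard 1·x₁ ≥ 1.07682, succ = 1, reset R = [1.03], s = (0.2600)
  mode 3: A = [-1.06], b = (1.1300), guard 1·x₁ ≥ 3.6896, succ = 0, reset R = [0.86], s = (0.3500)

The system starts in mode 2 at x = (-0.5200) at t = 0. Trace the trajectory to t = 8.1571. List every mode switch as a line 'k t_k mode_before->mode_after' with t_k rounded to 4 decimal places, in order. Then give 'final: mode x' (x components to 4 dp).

1 1.1498 2->1
2 2.6238 1->2
3 4.0897 2->1
4 5.5637 1->2
5 7.0296 2->1
final: 1 -0.7709

Mode 2: guard c·x = 1.0768 hit at Δt = 1.1498 (t = 1.1498), x⁻ = (1.0768) → reset → x⁺ = (1.3691), jump to mode 1
Mode 1: guard c·x = 1.4633 hit at Δt = 1.4740 (t = 2.6238), x⁻ = (-1.4633) → reset → x⁺ = (-1.4111), jump to mode 2
Mode 2: guard c·x = 1.0768 hit at Δt = 1.4659 (t = 4.0897), x⁻ = (1.0768) → reset → x⁺ = (1.3691), jump to mode 1
Mode 1: guard c·x = 1.4633 hit at Δt = 1.4740 (t = 5.5637), x⁻ = (-1.4633) → reset → x⁺ = (-1.4111), jump to mode 2
Mode 2: guard c·x = 1.0768 hit at Δt = 1.4659 (t = 7.0296), x⁻ = (1.0768) → reset → x⁺ = (1.3691), jump to mode 1
Mode 1: flow for 1.1275 to horizon, guard not reached → x = (-0.7709)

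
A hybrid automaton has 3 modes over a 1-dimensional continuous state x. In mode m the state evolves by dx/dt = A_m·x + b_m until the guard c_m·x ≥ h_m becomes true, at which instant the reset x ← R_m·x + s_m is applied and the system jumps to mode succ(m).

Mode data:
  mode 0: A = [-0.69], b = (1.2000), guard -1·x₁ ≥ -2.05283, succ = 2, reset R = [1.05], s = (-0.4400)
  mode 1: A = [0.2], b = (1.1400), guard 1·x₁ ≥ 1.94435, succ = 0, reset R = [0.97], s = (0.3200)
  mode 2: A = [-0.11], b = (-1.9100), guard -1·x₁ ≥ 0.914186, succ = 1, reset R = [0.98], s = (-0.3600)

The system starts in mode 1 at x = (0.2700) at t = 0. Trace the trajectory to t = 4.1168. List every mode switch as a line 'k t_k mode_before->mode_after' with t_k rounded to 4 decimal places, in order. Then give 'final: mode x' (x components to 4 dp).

Mode 1: guard c·x = 1.9444 hit at Δt = 1.2361 (t = 1.2361), x⁻ = (1.9443) → reset → x⁺ = (2.2060), jump to mode 0
Mode 0: guard c·x = -2.0528 hit at Δt = 0.5763 (t = 1.8124), x⁻ = (2.0528) → reset → x⁺ = (1.7155), jump to mode 2
Mode 2: guard c·x = 0.9142 hit at Δt = 1.3482 (t = 3.1606), x⁻ = (-0.9142) → reset → x⁺ = (-1.2559), jump to mode 1
Mode 1: flow for 0.9562 to horizon, guard not reached → x = (-0.3193)

1 1.2361 1->0
2 1.8124 0->2
3 3.1606 2->1
final: 1 -0.3193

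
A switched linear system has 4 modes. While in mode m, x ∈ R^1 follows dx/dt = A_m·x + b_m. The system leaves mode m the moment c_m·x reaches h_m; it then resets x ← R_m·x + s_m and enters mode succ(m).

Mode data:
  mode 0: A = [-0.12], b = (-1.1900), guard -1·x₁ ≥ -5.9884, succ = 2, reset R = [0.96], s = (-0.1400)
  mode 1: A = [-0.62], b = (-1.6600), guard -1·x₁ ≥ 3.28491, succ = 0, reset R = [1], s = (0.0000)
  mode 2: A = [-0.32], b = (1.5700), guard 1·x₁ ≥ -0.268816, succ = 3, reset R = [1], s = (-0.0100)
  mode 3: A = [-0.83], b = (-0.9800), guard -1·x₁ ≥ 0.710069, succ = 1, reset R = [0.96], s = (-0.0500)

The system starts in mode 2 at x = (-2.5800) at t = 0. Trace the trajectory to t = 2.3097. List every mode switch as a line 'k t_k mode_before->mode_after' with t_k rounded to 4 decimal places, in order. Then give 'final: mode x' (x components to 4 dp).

Mode 2: guard c·x = -0.2688 hit at Δt = 1.1538 (t = 1.1538), x⁻ = (-0.2688) → reset → x⁺ = (-0.2788), jump to mode 3
Mode 3: guard c·x = 0.7101 hit at Δt = 0.7836 (t = 1.9374), x⁻ = (-0.7101) → reset → x⁺ = (-0.7317), jump to mode 1
Mode 1: flow for 0.3723 to horizon, guard not reached → x = (-1.1327)

1 1.1538 2->3
2 1.9374 3->1
final: 1 -1.1327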